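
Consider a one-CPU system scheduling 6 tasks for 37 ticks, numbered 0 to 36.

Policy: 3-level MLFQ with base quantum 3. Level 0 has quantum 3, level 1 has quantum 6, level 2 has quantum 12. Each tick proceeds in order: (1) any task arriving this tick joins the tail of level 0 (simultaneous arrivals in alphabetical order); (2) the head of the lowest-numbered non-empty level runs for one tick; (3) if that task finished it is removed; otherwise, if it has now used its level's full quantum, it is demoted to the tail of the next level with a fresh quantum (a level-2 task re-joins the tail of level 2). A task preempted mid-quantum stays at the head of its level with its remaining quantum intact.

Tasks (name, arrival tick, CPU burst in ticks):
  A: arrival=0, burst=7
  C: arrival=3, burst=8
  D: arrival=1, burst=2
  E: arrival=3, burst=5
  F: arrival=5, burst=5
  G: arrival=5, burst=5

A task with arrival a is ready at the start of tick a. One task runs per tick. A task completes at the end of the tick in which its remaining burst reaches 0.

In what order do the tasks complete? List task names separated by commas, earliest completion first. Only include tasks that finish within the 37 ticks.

t=0: L0/L1/L2 = A/-/- → run A
t=1: L0/L1/L2 = AD/-/- → run A
t=2: L0/L1/L2 = AD/-/- → run A
t=3: L0/L1/L2 = DCE/A/- → run D
t=4: L0/L1/L2 = DCE/A/- → run D
t=5: L0/L1/L2 = CEFG/A/- → run C
t=6: L0/L1/L2 = CEFG/A/- → run C
t=7: L0/L1/L2 = CEFG/A/- → run C
t=8: L0/L1/L2 = EFG/AC/- → run E
t=9: L0/L1/L2 = EFG/AC/- → run E
t=10: L0/L1/L2 = EFG/AC/- → run E
t=11: L0/L1/L2 = FG/ACE/- → run F
t=12: L0/L1/L2 = FG/ACE/- → run F
t=13: L0/L1/L2 = FG/ACE/- → run F
t=14: L0/L1/L2 = G/ACEF/- → run G
t=15: L0/L1/L2 = G/ACEF/- → run G
t=16: L0/L1/L2 = G/ACEF/- → run G
t=17: L0/L1/L2 = -/ACEFG/- → run A
t=18: L0/L1/L2 = -/ACEFG/- → run A
t=19: L0/L1/L2 = -/ACEFG/- → run A
t=20: L0/L1/L2 = -/ACEFG/- → run A
t=21: L0/L1/L2 = -/CEFG/- → run C
t=22: L0/L1/L2 = -/CEFG/- → run C
t=23: L0/L1/L2 = -/CEFG/- → run C
t=24: L0/L1/L2 = -/CEFG/- → run C
t=25: L0/L1/L2 = -/CEFG/- → run C
t=26: L0/L1/L2 = -/EFG/- → run E
t=27: L0/L1/L2 = -/EFG/- → run E
t=28: L0/L1/L2 = -/FG/- → run F
t=29: L0/L1/L2 = -/FG/- → run F
t=30: L0/L1/L2 = -/G/- → run G
t=31: L0/L1/L2 = -/G/- → run G
t=32: (idle)
t=33: (idle)
t=34: (idle)
t=35: (idle)
t=36: (idle)

completion order = D, A, C, E, F, G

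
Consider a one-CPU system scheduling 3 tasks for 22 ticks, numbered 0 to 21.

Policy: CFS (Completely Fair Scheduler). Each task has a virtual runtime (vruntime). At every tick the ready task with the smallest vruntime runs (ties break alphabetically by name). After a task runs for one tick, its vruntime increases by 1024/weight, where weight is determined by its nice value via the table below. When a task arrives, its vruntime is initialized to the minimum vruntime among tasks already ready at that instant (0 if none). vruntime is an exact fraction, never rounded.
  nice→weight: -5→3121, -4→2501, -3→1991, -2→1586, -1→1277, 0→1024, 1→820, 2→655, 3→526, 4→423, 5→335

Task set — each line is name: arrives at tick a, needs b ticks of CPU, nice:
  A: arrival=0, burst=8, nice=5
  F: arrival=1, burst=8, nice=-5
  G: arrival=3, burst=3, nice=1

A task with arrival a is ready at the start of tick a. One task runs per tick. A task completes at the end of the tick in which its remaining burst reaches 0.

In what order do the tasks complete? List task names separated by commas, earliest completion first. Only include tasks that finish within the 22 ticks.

t=0: vr[A=0] → run A
t=1: vr[A=1024/335 F=1024/335] → run A
t=2: vr[A=2048/335 F=1024/335] → run F
t=3: vr[A=2048/335 F=3538944/1045535 G=3538944/1045535] → run F
t=4: vr[A=2048/335 F=3881984/1045535 G=3538944/1045535] → run G
t=5: vr[A=2048/335 F=3881984/1045535 G=198628096/42866935] → run F
t=6: vr[A=2048/335 F=4225024/1045535 G=198628096/42866935] → run F
t=7: vr[A=2048/335 F=4568064/1045535 G=198628096/42866935] → run F
t=8: vr[A=2048/335 F=4911104/1045535 G=198628096/42866935] → run G
t=9: vr[A=2048/335 F=4911104/1045535 G=252159488/42866935] → run F
t=10: vr[A=2048/335 F=5254144/1045535 G=252159488/42866935] → run F
t=11: vr[A=2048/335 F=5597184/1045535 G=252159488/42866935] → run F
t=12: vr[A=2048/335 G=252159488/42866935] → run G
t=13: vr[A=2048/335] → run A
t=14: vr[A=3072/335] → run A
t=15: vr[A=4096/335] → run A
t=16: vr[A=1024/67] → run A
t=17: vr[A=6144/335] → run A
t=18: vr[A=7168/335] → run A
t=19: (idle)
t=20: (idle)
t=21: (idle)

completion order = F, G, A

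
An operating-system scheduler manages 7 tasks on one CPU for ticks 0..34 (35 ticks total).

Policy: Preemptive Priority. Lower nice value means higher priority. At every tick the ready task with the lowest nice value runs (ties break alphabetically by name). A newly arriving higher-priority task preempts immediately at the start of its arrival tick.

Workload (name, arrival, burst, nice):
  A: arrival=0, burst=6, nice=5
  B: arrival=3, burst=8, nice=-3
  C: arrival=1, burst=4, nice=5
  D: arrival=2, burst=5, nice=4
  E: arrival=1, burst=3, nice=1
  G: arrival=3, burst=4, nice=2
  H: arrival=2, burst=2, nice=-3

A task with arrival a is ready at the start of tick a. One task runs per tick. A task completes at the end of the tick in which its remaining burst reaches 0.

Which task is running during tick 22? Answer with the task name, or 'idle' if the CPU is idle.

t=0: ready={A} → run A
t=1: ready={A,C,E} → run E
t=2: ready={A,C,D,E,H} → run H
t=3: ready={A,B,C,D,E,G,H} → run B
t=4: ready={A,B,C,D,E,G,H} → run B
t=5: ready={A,B,C,D,E,G,H} → run B
t=6: ready={A,B,C,D,E,G,H} → run B
t=7: ready={A,B,C,D,E,G,H} → run B
t=8: ready={A,B,C,D,E,G,H} → run B
t=9: ready={A,B,C,D,E,G,H} → run B
t=10: ready={A,B,C,D,E,G,H} → run B
t=11: ready={A,C,D,E,G,H} → run H
t=12: ready={A,C,D,E,G} → run E
t=13: ready={A,C,D,E,G} → run E
t=14: ready={A,C,D,G} → run G
t=15: ready={A,C,D,G} → run G
t=16: ready={A,C,D,G} → run G
t=17: ready={A,C,D,G} → run G
t=18: ready={A,C,D} → run D
t=19: ready={A,C,D} → run D
t=20: ready={A,C,D} → run D
t=21: ready={A,C,D} → run D
t=22: ready={A,C,D} → run D
t=23: ready={A,C} → run A
t=24: ready={A,C} → run A
t=25: ready={A,C} → run A
t=26: ready={A,C} → run A
t=27: ready={A,C} → run A
t=28: ready={C} → run C
t=29: ready={C} → run C
t=30: ready={C} → run C
t=31: ready={C} → run C
t=32: (idle)
t=33: (idle)
t=34: (idle)

running at tick 22 = D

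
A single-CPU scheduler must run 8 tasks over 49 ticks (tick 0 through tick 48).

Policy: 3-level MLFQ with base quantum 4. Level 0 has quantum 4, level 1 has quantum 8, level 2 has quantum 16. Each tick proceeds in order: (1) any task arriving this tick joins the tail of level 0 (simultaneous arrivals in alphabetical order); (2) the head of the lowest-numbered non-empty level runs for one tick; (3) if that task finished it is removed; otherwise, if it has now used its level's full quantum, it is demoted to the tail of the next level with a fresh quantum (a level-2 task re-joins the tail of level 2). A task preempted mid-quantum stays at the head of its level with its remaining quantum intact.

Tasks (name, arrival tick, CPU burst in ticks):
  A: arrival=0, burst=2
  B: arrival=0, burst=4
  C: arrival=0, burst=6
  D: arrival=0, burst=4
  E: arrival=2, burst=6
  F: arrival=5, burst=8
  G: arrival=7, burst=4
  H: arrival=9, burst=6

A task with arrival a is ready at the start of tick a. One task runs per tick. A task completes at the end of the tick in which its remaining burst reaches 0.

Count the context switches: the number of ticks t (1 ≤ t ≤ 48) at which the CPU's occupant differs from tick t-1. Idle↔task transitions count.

context switches = 12

t=0: L0/L1/L2 = ABCD/-/- → run A
t=1: L0/L1/L2 = ABCD/-/- → run A
t=2: L0/L1/L2 = BCDE/-/- → run B
t=3: L0/L1/L2 = BCDE/-/- → run B
t=4: L0/L1/L2 = BCDE/-/- → run B
t=5: L0/L1/L2 = BCDEF/-/- → run B
t=6: L0/L1/L2 = CDEF/-/- → run C
t=7: L0/L1/L2 = CDEFG/-/- → run C
t=8: L0/L1/L2 = CDEFG/-/- → run C
t=9: L0/L1/L2 = CDEFGH/-/- → run C
t=10: L0/L1/L2 = DEFGH/C/- → run D
t=11: L0/L1/L2 = DEFGH/C/- → run D
t=12: L0/L1/L2 = DEFGH/C/- → run D
t=13: L0/L1/L2 = DEFGH/C/- → run D
t=14: L0/L1/L2 = EFGH/C/- → run E
t=15: L0/L1/L2 = EFGH/C/- → run E
t=16: L0/L1/L2 = EFGH/C/- → run E
t=17: L0/L1/L2 = EFGH/C/- → run E
t=18: L0/L1/L2 = FGH/CE/- → run F
t=19: L0/L1/L2 = FGH/CE/- → run F
t=20: L0/L1/L2 = FGH/CE/- → run F
t=21: L0/L1/L2 = FGH/CE/- → run F
t=22: L0/L1/L2 = GH/CEF/- → run G
t=23: L0/L1/L2 = GH/CEF/- → run G
t=24: L0/L1/L2 = GH/CEF/- → run G
t=25: L0/L1/L2 = GH/CEF/- → run G
t=26: L0/L1/L2 = H/CEF/- → run H
t=27: L0/L1/L2 = H/CEF/- → run H
t=28: L0/L1/L2 = H/CEF/- → run H
t=29: L0/L1/L2 = H/CEF/- → run H
t=30: L0/L1/L2 = -/CEFH/- → run C
t=31: L0/L1/L2 = -/CEFH/- → run C
t=32: L0/L1/L2 = -/EFH/- → run E
t=33: L0/L1/L2 = -/EFH/- → run E
t=34: L0/L1/L2 = -/FH/- → run F
t=35: L0/L1/L2 = -/FH/- → run F
t=36: L0/L1/L2 = -/FH/- → run F
t=37: L0/L1/L2 = -/FH/- → run F
t=38: L0/L1/L2 = -/H/- → run H
t=39: L0/L1/L2 = -/H/- → run H
t=40: (idle)
t=41: (idle)
t=42: (idle)
t=43: (idle)
t=44: (idle)
t=45: (idle)
t=46: (idle)
t=47: (idle)
t=48: (idle)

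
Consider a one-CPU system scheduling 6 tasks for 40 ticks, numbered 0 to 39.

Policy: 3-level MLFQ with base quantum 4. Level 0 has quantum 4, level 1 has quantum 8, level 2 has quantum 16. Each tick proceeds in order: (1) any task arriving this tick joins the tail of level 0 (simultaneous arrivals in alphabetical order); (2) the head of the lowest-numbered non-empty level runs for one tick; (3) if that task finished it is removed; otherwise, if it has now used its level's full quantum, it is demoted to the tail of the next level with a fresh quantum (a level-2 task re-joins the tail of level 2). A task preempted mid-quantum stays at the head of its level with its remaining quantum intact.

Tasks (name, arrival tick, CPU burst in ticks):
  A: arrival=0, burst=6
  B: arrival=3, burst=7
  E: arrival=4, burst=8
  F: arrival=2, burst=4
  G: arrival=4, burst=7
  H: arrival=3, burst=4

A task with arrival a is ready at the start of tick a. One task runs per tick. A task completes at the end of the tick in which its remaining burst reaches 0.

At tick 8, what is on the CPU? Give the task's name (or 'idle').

running at tick 8 = B

t=0: L0/L1/L2 = A/-/- → run A
t=1: L0/L1/L2 = A/-/- → run A
t=2: L0/L1/L2 = AF/-/- → run A
t=3: L0/L1/L2 = AFBH/-/- → run A
t=4: L0/L1/L2 = FBHEG/A/- → run F
t=5: L0/L1/L2 = FBHEG/A/- → run F
t=6: L0/L1/L2 = FBHEG/A/- → run F
t=7: L0/L1/L2 = FBHEG/A/- → run F
t=8: L0/L1/L2 = BHEG/A/- → run B
t=9: L0/L1/L2 = BHEG/A/- → run B
t=10: L0/L1/L2 = BHEG/A/- → run B
t=11: L0/L1/L2 = BHEG/A/- → run B
t=12: L0/L1/L2 = HEG/AB/- → run H
t=13: L0/L1/L2 = HEG/AB/- → run H
t=14: L0/L1/L2 = HEG/AB/- → run H
t=15: L0/L1/L2 = HEG/AB/- → run H
t=16: L0/L1/L2 = EG/AB/- → run E
t=17: L0/L1/L2 = EG/AB/- → run E
t=18: L0/L1/L2 = EG/AB/- → run E
t=19: L0/L1/L2 = EG/AB/- → run E
t=20: L0/L1/L2 = G/ABE/- → run G
t=21: L0/L1/L2 = G/ABE/- → run G
t=22: L0/L1/L2 = G/ABE/- → run G
t=23: L0/L1/L2 = G/ABE/- → run G
t=24: L0/L1/L2 = -/ABEG/- → run A
t=25: L0/L1/L2 = -/ABEG/- → run A
t=26: L0/L1/L2 = -/BEG/- → run B
t=27: L0/L1/L2 = -/BEG/- → run B
t=28: L0/L1/L2 = -/BEG/- → run B
t=29: L0/L1/L2 = -/EG/- → run E
t=30: L0/L1/L2 = -/EG/- → run E
t=31: L0/L1/L2 = -/EG/- → run E
t=32: L0/L1/L2 = -/EG/- → run E
t=33: L0/L1/L2 = -/G/- → run G
t=34: L0/L1/L2 = -/G/- → run G
t=35: L0/L1/L2 = -/G/- → run G
t=36: (idle)
t=37: (idle)
t=38: (idle)
t=39: (idle)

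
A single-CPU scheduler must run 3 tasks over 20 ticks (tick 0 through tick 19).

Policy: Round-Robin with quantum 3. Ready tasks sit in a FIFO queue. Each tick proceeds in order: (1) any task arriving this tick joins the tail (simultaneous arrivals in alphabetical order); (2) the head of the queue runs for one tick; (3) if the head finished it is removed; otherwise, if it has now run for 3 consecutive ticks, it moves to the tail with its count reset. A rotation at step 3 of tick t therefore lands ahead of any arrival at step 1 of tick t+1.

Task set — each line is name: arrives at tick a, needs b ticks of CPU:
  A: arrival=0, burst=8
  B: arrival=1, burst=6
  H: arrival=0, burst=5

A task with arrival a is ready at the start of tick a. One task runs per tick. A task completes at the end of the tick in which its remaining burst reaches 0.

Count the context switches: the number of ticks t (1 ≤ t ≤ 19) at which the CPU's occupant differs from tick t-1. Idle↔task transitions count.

context switches = 7

t=0: queue=[A,H] q_used=0 → run A
t=1: queue=[A,H,B] q_used=1 → run A
t=2: queue=[A,H,B] q_used=2 → run A
t=3: queue=[H,B,A] q_used=0 → run H
t=4: queue=[H,B,A] q_used=1 → run H
t=5: queue=[H,B,A] q_used=2 → run H
t=6: queue=[B,A,H] q_used=0 → run B
t=7: queue=[B,A,H] q_used=1 → run B
t=8: queue=[B,A,H] q_used=2 → run B
t=9: queue=[A,H,B] q_used=0 → run A
t=10: queue=[A,H,B] q_used=1 → run A
t=11: queue=[A,H,B] q_used=2 → run A
t=12: queue=[H,B,A] q_used=0 → run H
t=13: queue=[H,B,A] q_used=1 → run H
t=14: queue=[B,A] q_used=0 → run B
t=15: queue=[B,A] q_used=1 → run B
t=16: queue=[B,A] q_used=2 → run B
t=17: queue=[A] q_used=0 → run A
t=18: queue=[A] q_used=1 → run A
t=19: (idle)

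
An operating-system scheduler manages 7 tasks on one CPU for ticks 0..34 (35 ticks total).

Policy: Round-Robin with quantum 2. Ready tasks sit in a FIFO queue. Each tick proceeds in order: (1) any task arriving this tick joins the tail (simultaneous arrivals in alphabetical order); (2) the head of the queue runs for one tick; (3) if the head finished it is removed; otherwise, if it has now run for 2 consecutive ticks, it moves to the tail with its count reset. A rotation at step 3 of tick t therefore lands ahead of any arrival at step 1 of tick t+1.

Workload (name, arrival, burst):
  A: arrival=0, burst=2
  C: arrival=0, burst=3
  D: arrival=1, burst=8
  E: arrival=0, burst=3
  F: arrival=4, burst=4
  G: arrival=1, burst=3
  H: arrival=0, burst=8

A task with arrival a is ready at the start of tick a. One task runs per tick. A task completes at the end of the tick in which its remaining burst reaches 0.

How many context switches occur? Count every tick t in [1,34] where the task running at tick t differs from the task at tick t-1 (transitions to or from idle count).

context switches = 17

t=0: queue=[A,C,E,H] q_used=0 → run A
t=1: queue=[A,C,E,H,D,G] q_used=1 → run A
t=2: queue=[C,E,H,D,G] q_used=0 → run C
t=3: queue=[C,E,H,D,G] q_used=1 → run C
t=4: queue=[E,H,D,G,C,F] q_used=0 → run E
t=5: queue=[E,H,D,G,C,F] q_used=1 → run E
t=6: queue=[H,D,G,C,F,E] q_used=0 → run H
t=7: queue=[H,D,G,C,F,E] q_used=1 → run H
t=8: queue=[D,G,C,F,E,H] q_used=0 → run D
t=9: queue=[D,G,C,F,E,H] q_used=1 → run D
t=10: queue=[G,C,F,E,H,D] q_used=0 → run G
t=11: queue=[G,C,F,E,H,D] q_used=1 → run G
t=12: queue=[C,F,E,H,D,G] q_used=0 → run C
t=13: queue=[F,E,H,D,G] q_used=0 → run F
t=14: queue=[F,E,H,D,G] q_used=1 → run F
t=15: queue=[E,H,D,G,F] q_used=0 → run E
t=16: queue=[H,D,G,F] q_used=0 → run H
t=17: queue=[H,D,G,F] q_used=1 → run H
t=18: queue=[D,G,F,H] q_used=0 → run D
t=19: queue=[D,G,F,H] q_used=1 → run D
t=20: queue=[G,F,H,D] q_used=0 → run G
t=21: queue=[F,H,D] q_used=0 → run F
t=22: queue=[F,H,D] q_used=1 → run F
t=23: queue=[H,D] q_used=0 → run H
t=24: queue=[H,D] q_used=1 → run H
t=25: queue=[D,H] q_used=0 → run D
t=26: queue=[D,H] q_used=1 → run D
t=27: queue=[H,D] q_used=0 → run H
t=28: queue=[H,D] q_used=1 → run H
t=29: queue=[D] q_used=0 → run D
t=30: queue=[D] q_used=1 → run D
t=31: (idle)
t=32: (idle)
t=33: (idle)
t=34: (idle)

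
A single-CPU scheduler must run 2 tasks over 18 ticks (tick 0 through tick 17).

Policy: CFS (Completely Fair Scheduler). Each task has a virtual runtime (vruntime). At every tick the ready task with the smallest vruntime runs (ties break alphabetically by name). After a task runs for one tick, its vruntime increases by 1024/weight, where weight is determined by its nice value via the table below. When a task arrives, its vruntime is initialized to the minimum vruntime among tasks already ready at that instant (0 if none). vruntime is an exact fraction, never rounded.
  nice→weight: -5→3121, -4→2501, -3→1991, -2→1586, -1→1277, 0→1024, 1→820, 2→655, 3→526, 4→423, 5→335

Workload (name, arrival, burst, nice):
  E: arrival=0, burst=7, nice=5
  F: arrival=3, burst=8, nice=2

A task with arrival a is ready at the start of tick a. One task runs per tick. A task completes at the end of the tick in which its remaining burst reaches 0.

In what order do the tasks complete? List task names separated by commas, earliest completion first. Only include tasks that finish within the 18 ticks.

t=0: vr[E=0] → run E
t=1: vr[E=1024/335] → run E
t=2: vr[E=2048/335] → run E
t=3: vr[E=3072/335 F=3072/335] → run E
t=4: vr[E=4096/335 F=3072/335] → run F
t=5: vr[E=4096/335 F=94208/8777] → run F
t=6: vr[E=4096/335 F=539648/43885] → run E
t=7: vr[E=1024/67 F=539648/43885] → run F
t=8: vr[E=1024/67 F=608256/43885] → run F
t=9: vr[E=1024/67 F=676864/43885] → run E
t=10: vr[E=6144/335 F=676864/43885] → run F
t=11: vr[E=6144/335 F=745472/43885] → run F
t=12: vr[E=6144/335 F=162816/8777] → run E
t=13: vr[F=162816/8777] → run F
t=14: vr[F=882688/43885] → run F
t=15: (idle)
t=16: (idle)
t=17: (idle)

completion order = E, F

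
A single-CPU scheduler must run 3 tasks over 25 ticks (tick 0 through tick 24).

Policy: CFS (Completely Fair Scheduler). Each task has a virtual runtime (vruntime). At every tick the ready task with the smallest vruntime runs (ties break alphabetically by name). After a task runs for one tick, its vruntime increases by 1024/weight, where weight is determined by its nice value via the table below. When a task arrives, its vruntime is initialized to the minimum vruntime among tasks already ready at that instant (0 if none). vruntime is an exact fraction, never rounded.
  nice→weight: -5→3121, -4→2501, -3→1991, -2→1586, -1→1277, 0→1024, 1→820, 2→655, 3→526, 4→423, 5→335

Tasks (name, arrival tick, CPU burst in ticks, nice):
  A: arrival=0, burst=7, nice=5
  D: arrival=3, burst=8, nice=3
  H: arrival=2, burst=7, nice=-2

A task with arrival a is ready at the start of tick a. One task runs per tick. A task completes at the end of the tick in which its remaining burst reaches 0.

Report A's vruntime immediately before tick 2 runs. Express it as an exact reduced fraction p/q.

vruntime(A, start of tick 2) = 2048/335

t=0: vr[A=0] → run A
t=1: vr[A=1024/335] → run A
t=2: vr[A=2048/335 H=2048/335] → run A
t=3: vr[A=3072/335 D=2048/335 H=2048/335] → run D
t=4: vr[A=3072/335 D=710144/88105 H=2048/335] → run H
t=5: vr[A=3072/335 D=710144/88105 H=1795584/265655] → run H
t=6: vr[A=3072/335 D=710144/88105 H=1967104/265655] → run H
t=7: vr[A=3072/335 D=710144/88105 H=2138624/265655] → run H
t=8: vr[A=3072/335 D=710144/88105 H=2310144/265655] → run D
t=9: vr[A=3072/335 D=881664/88105 H=2310144/265655] → run H
t=10: vr[A=3072/335 D=881664/88105 H=2481664/265655] → run A
t=11: vr[A=4096/335 D=881664/88105 H=2481664/265655] → run H
t=12: vr[A=4096/335 D=881664/88105 H=2653184/265655] → run H
t=13: vr[A=4096/335 D=881664/88105] → run D
t=14: vr[A=4096/335 D=1053184/88105] → run D
t=15: vr[A=4096/335 D=1224704/88105] → run A
t=16: vr[A=1024/67 D=1224704/88105] → run D
t=17: vr[A=1024/67 D=1396224/88105] → run A
t=18: vr[A=6144/335 D=1396224/88105] → run D
t=19: vr[A=6144/335 D=1567744/88105] → run D
t=20: vr[A=6144/335 D=1739264/88105] → run A
t=21: vr[D=1739264/88105] → run D
t=22: (idle)
t=23: (idle)
t=24: (idle)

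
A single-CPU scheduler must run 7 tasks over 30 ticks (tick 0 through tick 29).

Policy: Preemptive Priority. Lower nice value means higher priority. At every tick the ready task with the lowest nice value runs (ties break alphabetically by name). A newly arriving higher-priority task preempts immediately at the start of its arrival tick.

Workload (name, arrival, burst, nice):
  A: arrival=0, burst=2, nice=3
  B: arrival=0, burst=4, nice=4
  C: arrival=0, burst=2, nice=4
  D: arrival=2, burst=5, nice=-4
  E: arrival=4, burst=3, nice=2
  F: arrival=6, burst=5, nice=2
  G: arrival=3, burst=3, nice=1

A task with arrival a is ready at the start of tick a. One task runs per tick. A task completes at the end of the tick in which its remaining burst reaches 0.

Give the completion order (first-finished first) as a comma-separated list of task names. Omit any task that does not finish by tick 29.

completion order = A, D, G, E, F, B, C

t=0: ready={A,B,C} → run A
t=1: ready={A,B,C} → run A
t=2: ready={B,C,D} → run D
t=3: ready={B,C,D,G} → run D
t=4: ready={B,C,D,E,G} → run D
t=5: ready={B,C,D,E,G} → run D
t=6: ready={B,C,D,E,F,G} → run D
t=7: ready={B,C,E,F,G} → run G
t=8: ready={B,C,E,F,G} → run G
t=9: ready={B,C,E,F,G} → run G
t=10: ready={B,C,E,F} → run E
t=11: ready={B,C,E,F} → run E
t=12: ready={B,C,E,F} → run E
t=13: ready={B,C,F} → run F
t=14: ready={B,C,F} → run F
t=15: ready={B,C,F} → run F
t=16: ready={B,C,F} → run F
t=17: ready={B,C,F} → run F
t=18: ready={B,C} → run B
t=19: ready={B,C} → run B
t=20: ready={B,C} → run B
t=21: ready={B,C} → run B
t=22: ready={C} → run C
t=23: ready={C} → run C
t=24: (idle)
t=25: (idle)
t=26: (idle)
t=27: (idle)
t=28: (idle)
t=29: (idle)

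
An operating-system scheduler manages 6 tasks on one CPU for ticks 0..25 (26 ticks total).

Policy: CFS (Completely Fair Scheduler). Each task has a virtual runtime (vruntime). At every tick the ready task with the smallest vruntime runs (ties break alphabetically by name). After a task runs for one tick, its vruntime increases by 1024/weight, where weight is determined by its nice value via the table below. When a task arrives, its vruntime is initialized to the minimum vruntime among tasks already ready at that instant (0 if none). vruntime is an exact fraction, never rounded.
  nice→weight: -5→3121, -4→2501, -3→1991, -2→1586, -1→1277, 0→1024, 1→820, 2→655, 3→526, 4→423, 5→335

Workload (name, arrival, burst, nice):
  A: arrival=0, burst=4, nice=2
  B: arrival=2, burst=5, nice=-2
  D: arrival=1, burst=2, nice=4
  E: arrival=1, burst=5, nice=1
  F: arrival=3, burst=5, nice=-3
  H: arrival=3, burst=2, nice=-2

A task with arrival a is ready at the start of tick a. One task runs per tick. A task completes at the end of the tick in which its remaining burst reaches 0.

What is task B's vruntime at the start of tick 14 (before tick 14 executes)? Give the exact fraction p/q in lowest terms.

t=0: vr[A=0] → run A
t=1: vr[A=1024/655 D=1024/655 E=1024/655] → run A
t=2: vr[A=2048/655 B=1024/655 D=1024/655 E=1024/655] → run B
t=3: vr[A=2048/655 B=1147392/519415 D=1024/655 E=1024/655 F=1024/655 H=1024/655] → run D
t=4: vr[A=2048/655 B=1147392/519415 D=1103872/277065 E=1024/655 F=1024/655 H=1024/655] → run E
t=5: vr[A=2048/655 B=1147392/519415 D=1103872/277065 E=15104/5371 F=1024/655 H=1024/655] → run F
t=6: vr[A=2048/655 B=1147392/519415 D=1103872/277065 E=15104/5371 F=2709504/1304105 H=1024/655] → run H
t=7: vr[A=2048/655 B=1147392/519415 D=1103872/277065 E=15104/5371 F=2709504/1304105 H=1147392/519415] → run F
t=8: vr[A=2048/655 B=1147392/519415 D=1103872/277065 E=15104/5371 F=3380224/1304105 H=1147392/519415] → run B
t=9: vr[A=2048/655 B=1482752/519415 D=1103872/277065 E=15104/5371 F=3380224/1304105 H=1147392/519415] → run H
t=10: vr[A=2048/655 B=1482752/519415 D=1103872/277065 E=15104/5371 F=3380224/1304105] → run F
t=11: vr[A=2048/655 B=1482752/519415 D=1103872/277065 E=15104/5371 F=4050944/1304105] → run E
t=12: vr[A=2048/655 B=1482752/519415 D=1103872/277065 E=109056/26855 F=4050944/1304105] → run B
t=13: vr[A=2048/655 B=1818112/519415 D=1103872/277065 E=109056/26855 F=4050944/1304105] → run F
t=14: vr[A=2048/655 B=1818112/519415 D=1103872/277065 E=109056/26855 F=4721664/1304105] → run A
t=15: vr[A=3072/655 B=1818112/519415 D=1103872/277065 E=109056/26855 F=4721664/1304105] → run B
t=16: vr[A=3072/655 B=2153472/519415 D=1103872/277065 E=109056/26855 F=4721664/1304105] → run F
t=17: vr[A=3072/655 B=2153472/519415 D=1103872/277065 E=109056/26855] → run D
t=18: vr[A=3072/655 B=2153472/519415 E=109056/26855] → run E
t=19: vr[A=3072/655 B=2153472/519415 E=142592/26855] → run B
t=20: vr[A=3072/655 E=142592/26855] → run A
t=21: vr[E=142592/26855] → run E
t=22: vr[E=176128/26855] → run E
t=23: (idle)
t=24: (idle)
t=25: (idle)

vruntime(B, start of tick 14) = 1818112/519415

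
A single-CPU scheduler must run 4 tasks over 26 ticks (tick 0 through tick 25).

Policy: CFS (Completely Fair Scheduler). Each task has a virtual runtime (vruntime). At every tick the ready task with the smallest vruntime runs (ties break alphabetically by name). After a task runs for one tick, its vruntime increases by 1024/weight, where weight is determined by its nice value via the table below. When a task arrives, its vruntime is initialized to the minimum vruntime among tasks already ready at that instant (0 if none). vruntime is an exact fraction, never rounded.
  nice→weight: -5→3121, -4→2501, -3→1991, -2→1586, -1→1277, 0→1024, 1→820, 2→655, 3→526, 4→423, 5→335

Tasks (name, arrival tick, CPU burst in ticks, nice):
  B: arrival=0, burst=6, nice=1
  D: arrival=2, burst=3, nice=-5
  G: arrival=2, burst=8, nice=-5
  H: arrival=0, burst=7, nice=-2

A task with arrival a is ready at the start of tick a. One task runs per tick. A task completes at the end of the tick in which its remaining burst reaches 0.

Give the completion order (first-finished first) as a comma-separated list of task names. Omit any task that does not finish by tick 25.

t=0: vr[B=0 H=0] → run B
t=1: vr[B=256/205 H=0] → run H
t=2: vr[B=256/205 D=512/793 G=512/793 H=512/793] → run D
t=3: vr[B=256/205 D=2409984/2474953 G=512/793 H=512/793] → run G
t=4: vr[B=256/205 D=2409984/2474953 G=2409984/2474953 H=512/793] → run H
t=5: vr[B=256/205 D=2409984/2474953 G=2409984/2474953 H=1024/793] → run D
t=6: vr[B=256/205 D=3222016/2474953 G=2409984/2474953 H=1024/793] → run G
t=7: vr[B=256/205 D=3222016/2474953 G=3222016/2474953 H=1024/793] → run B
t=8: vr[B=512/205 D=3222016/2474953 G=3222016/2474953 H=1024/793] → run H
t=9: vr[B=512/205 D=3222016/2474953 G=3222016/2474953 H=1536/793] → run D
t=10: vr[B=512/205 G=3222016/2474953 H=1536/793] → run G
t=11: vr[B=512/205 G=4034048/2474953 H=1536/793] → run G
t=12: vr[B=512/205 G=4846080/2474953 H=1536/793] → run H
t=13: vr[B=512/205 G=4846080/2474953 H=2048/793] → run G
t=14: vr[B=512/205 G=5658112/2474953 H=2048/793] → run G
t=15: vr[B=512/205 G=6470144/2474953 H=2048/793] → run B
t=16: vr[B=768/205 G=6470144/2474953 H=2048/793] → run H
t=17: vr[B=768/205 G=6470144/2474953 H=2560/793] → run G
t=18: vr[B=768/205 G=7282176/2474953 H=2560/793] → run G
t=19: vr[B=768/205 H=2560/793] → run H
t=20: vr[B=768/205 H=3072/793] → run B
t=21: vr[B=1024/205 H=3072/793] → run H
t=22: vr[B=1024/205] → run B
t=23: vr[B=256/41] → run B
t=24: (idle)
t=25: (idle)

completion order = D, G, H, B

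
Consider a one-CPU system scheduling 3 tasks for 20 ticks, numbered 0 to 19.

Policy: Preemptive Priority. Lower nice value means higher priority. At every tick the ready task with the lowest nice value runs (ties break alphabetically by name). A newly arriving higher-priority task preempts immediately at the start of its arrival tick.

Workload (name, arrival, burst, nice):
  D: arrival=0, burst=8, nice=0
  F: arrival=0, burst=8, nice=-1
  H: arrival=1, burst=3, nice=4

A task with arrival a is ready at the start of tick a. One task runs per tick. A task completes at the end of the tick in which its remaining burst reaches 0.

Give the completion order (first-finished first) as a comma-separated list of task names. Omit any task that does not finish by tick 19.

completion order = F, D, H

t=0: ready={D,F} → run F
t=1: ready={D,F,H} → run F
t=2: ready={D,F,H} → run F
t=3: ready={D,F,H} → run F
t=4: ready={D,F,H} → run F
t=5: ready={D,F,H} → run F
t=6: ready={D,F,H} → run F
t=7: ready={D,F,H} → run F
t=8: ready={D,H} → run D
t=9: ready={D,H} → run D
t=10: ready={D,H} → run D
t=11: ready={D,H} → run D
t=12: ready={D,H} → run D
t=13: ready={D,H} → run D
t=14: ready={D,H} → run D
t=15: ready={D,H} → run D
t=16: ready={H} → run H
t=17: ready={H} → run H
t=18: ready={H} → run H
t=19: (idle)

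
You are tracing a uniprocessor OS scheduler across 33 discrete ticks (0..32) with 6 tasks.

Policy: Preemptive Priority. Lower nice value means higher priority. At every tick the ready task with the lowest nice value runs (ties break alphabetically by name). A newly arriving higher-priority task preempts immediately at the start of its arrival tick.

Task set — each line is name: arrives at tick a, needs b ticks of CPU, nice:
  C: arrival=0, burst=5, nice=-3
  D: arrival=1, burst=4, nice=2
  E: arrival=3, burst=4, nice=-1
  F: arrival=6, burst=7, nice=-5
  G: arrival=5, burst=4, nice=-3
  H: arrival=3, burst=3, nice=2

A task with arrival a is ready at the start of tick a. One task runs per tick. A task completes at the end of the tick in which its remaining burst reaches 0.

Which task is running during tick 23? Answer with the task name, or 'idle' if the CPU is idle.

running at tick 23 = D

t=0: ready={C} → run C
t=1: ready={C,D} → run C
t=2: ready={C,D} → run C
t=3: ready={C,D,E,H} → run C
t=4: ready={C,D,E,H} → run C
t=5: ready={D,E,G,H} → run G
t=6: ready={D,E,F,G,H} → run F
t=7: ready={D,E,F,G,H} → run F
t=8: ready={D,E,F,G,H} → run F
t=9: ready={D,E,F,G,H} → run F
t=10: ready={D,E,F,G,H} → run F
t=11: ready={D,E,F,G,H} → run F
t=12: ready={D,E,F,G,H} → run F
t=13: ready={D,E,G,H} → run G
t=14: ready={D,E,G,H} → run G
t=15: ready={D,E,G,H} → run G
t=16: ready={D,E,H} → run E
t=17: ready={D,E,H} → run E
t=18: ready={D,E,H} → run E
t=19: ready={D,E,H} → run E
t=20: ready={D,H} → run D
t=21: ready={D,H} → run D
t=22: ready={D,H} → run D
t=23: ready={D,H} → run D
t=24: ready={H} → run H
t=25: ready={H} → run H
t=26: ready={H} → run H
t=27: (idle)
t=28: (idle)
t=29: (idle)
t=30: (idle)
t=31: (idle)
t=32: (idle)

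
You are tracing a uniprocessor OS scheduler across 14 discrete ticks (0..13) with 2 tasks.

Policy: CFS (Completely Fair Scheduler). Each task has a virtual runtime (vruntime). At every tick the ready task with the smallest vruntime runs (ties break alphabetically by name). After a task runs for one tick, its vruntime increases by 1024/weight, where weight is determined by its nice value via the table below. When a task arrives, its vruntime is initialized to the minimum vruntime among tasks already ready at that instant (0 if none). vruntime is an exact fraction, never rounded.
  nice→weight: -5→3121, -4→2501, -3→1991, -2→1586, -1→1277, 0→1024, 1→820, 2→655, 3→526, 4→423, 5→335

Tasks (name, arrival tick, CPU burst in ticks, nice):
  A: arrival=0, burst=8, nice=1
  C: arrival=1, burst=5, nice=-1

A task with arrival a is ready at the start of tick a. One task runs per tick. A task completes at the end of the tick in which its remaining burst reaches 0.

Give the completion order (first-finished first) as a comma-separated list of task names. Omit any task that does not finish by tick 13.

t=0: vr[A=0] → run A
t=1: vr[A=256/205 C=256/205] → run A
t=2: vr[A=512/205 C=256/205] → run C
t=3: vr[A=512/205 C=536832/261785] → run C
t=4: vr[A=512/205 C=746752/261785] → run A
t=5: vr[A=768/205 C=746752/261785] → run C
t=6: vr[A=768/205 C=956672/261785] → run C
t=7: vr[A=768/205 C=1166592/261785] → run A
t=8: vr[A=1024/205 C=1166592/261785] → run C
t=9: vr[A=1024/205] → run A
t=10: vr[A=256/41] → run A
t=11: vr[A=1536/205] → run A
t=12: vr[A=1792/205] → run A
t=13: (idle)

completion order = C, A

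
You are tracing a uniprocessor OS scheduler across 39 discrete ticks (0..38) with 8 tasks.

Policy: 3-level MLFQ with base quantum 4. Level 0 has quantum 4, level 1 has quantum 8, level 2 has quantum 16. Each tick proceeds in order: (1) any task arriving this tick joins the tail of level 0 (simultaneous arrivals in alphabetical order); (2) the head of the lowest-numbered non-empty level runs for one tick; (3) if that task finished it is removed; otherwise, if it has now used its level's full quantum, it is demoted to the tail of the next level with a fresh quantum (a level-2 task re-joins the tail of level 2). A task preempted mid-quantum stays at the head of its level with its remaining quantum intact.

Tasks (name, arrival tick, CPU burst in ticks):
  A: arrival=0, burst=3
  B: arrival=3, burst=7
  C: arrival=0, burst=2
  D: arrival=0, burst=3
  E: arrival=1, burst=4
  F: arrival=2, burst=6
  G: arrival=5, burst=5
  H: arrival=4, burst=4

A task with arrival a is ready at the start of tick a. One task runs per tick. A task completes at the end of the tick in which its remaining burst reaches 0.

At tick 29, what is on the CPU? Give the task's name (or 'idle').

running at tick 29 = F

t=0: L0/L1/L2 = ACD/-/- → run A
t=1: L0/L1/L2 = ACDE/-/- → run A
t=2: L0/L1/L2 = ACDEF/-/- → run A
t=3: L0/L1/L2 = CDEFB/-/- → run C
t=4: L0/L1/L2 = CDEFBH/-/- → run C
t=5: L0/L1/L2 = DEFBHG/-/- → run D
t=6: L0/L1/L2 = DEFBHG/-/- → run D
t=7: L0/L1/L2 = DEFBHG/-/- → run D
t=8: L0/L1/L2 = EFBHG/-/- → run E
t=9: L0/L1/L2 = EFBHG/-/- → run E
t=10: L0/L1/L2 = EFBHG/-/- → run E
t=11: L0/L1/L2 = EFBHG/-/- → run E
t=12: L0/L1/L2 = FBHG/-/- → run F
t=13: L0/L1/L2 = FBHG/-/- → run F
t=14: L0/L1/L2 = FBHG/-/- → run F
t=15: L0/L1/L2 = FBHG/-/- → run F
t=16: L0/L1/L2 = BHG/F/- → run B
t=17: L0/L1/L2 = BHG/F/- → run B
t=18: L0/L1/L2 = BHG/F/- → run B
t=19: L0/L1/L2 = BHG/F/- → run B
t=20: L0/L1/L2 = HG/FB/- → run H
t=21: L0/L1/L2 = HG/FB/- → run H
t=22: L0/L1/L2 = HG/FB/- → run H
t=23: L0/L1/L2 = HG/FB/- → run H
t=24: L0/L1/L2 = G/FB/- → run G
t=25: L0/L1/L2 = G/FB/- → run G
t=26: L0/L1/L2 = G/FB/- → run G
t=27: L0/L1/L2 = G/FB/- → run G
t=28: L0/L1/L2 = -/FBG/- → run F
t=29: L0/L1/L2 = -/FBG/- → run F
t=30: L0/L1/L2 = -/BG/- → run B
t=31: L0/L1/L2 = -/BG/- → run B
t=32: L0/L1/L2 = -/BG/- → run B
t=33: L0/L1/L2 = -/G/- → run G
t=34: (idle)
t=35: (idle)
t=36: (idle)
t=37: (idle)
t=38: (idle)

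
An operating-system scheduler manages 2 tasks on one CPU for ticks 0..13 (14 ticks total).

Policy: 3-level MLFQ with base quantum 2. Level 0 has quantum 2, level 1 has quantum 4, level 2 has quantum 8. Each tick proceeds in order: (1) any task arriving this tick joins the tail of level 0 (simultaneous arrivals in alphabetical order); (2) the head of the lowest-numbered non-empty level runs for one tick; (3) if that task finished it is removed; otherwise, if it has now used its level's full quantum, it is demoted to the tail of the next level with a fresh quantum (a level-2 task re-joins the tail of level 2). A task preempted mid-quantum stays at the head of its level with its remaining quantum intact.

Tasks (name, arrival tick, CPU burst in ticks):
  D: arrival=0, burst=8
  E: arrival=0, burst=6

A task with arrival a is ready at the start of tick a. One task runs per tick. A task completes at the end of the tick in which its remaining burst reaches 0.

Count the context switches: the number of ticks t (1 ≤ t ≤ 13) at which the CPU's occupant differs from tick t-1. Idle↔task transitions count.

t=0: L0/L1/L2 = DE/-/- → run D
t=1: L0/L1/L2 = DE/-/- → run D
t=2: L0/L1/L2 = E/D/- → run E
t=3: L0/L1/L2 = E/D/- → run E
t=4: L0/L1/L2 = -/DE/- → run D
t=5: L0/L1/L2 = -/DE/- → run D
t=6: L0/L1/L2 = -/DE/- → run D
t=7: L0/L1/L2 = -/DE/- → run D
t=8: L0/L1/L2 = -/E/D → run E
t=9: L0/L1/L2 = -/E/D → run E
t=10: L0/L1/L2 = -/E/D → run E
t=11: L0/L1/L2 = -/E/D → run E
t=12: L0/L1/L2 = -/-/D → run D
t=13: L0/L1/L2 = -/-/D → run D

context switches = 4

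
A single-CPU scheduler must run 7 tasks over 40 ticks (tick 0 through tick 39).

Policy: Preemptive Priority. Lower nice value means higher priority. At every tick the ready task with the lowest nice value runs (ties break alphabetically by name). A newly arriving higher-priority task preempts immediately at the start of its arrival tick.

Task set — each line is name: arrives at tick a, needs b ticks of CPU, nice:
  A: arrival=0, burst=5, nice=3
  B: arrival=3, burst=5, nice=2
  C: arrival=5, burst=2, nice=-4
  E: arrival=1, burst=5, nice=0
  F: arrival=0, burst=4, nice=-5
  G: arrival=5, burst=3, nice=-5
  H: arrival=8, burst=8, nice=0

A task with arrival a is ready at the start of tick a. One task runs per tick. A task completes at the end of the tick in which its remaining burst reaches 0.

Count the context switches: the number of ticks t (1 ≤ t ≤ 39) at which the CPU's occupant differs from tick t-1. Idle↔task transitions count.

t=0: ready={A,F} → run F
t=1: ready={A,E,F} → run F
t=2: ready={A,E,F} → run F
t=3: ready={A,B,E,F} → run F
t=4: ready={A,B,E} → run E
t=5: ready={A,B,C,E,G} → run G
t=6: ready={A,B,C,E,G} → run G
t=7: ready={A,B,C,E,G} → run G
t=8: ready={A,B,C,E,H} → run C
t=9: ready={A,B,C,E,H} → run C
t=10: ready={A,B,E,H} → run E
t=11: ready={A,B,E,H} → run E
t=12: ready={A,B,E,H} → run E
t=13: ready={A,B,E,H} → run E
t=14: ready={A,B,H} → run H
t=15: ready={A,B,H} → run H
t=16: ready={A,B,H} → run H
t=17: ready={A,B,H} → run H
t=18: ready={A,B,H} → run H
t=19: ready={A,B,H} → run H
t=20: ready={A,B,H} → run H
t=21: ready={A,B,H} → run H
t=22: ready={A,B} → run B
t=23: ready={A,B} → run B
t=24: ready={A,B} → run B
t=25: ready={A,B} → run B
t=26: ready={A,B} → run B
t=27: ready={A} → run A
t=28: ready={A} → run A
t=29: ready={A} → run A
t=30: ready={A} → run A
t=31: ready={A} → run A
t=32: (idle)
t=33: (idle)
t=34: (idle)
t=35: (idle)
t=36: (idle)
t=37: (idle)
t=38: (idle)
t=39: (idle)

context switches = 8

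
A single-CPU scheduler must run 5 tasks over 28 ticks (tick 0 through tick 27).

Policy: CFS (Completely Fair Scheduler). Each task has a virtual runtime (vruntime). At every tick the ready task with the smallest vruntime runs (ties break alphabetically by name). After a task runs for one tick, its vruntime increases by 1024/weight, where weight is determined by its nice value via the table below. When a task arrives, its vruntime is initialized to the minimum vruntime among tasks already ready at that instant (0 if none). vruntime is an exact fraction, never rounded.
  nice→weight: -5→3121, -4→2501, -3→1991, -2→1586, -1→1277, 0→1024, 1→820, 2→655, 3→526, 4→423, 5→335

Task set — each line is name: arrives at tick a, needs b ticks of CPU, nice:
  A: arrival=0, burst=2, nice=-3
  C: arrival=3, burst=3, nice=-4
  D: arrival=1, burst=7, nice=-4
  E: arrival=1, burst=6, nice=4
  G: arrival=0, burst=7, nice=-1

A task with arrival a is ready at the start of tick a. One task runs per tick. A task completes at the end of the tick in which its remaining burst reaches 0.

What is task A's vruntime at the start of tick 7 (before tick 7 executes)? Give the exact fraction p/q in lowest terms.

t=0: vr[A=0 G=0] → run A
t=1: vr[A=1024/1991 D=0 E=0 G=0] → run D
t=2: vr[A=1024/1991 D=1024/2501 E=0 G=0] → run E
t=3: vr[A=1024/1991 C=0 D=1024/2501 E=1024/423 G=0] → run C
t=4: vr[A=1024/1991 C=1024/2501 D=1024/2501 E=1024/423 G=0] → run G
t=5: vr[A=1024/1991 C=1024/2501 D=1024/2501 E=1024/423 G=1024/1277] → run C
t=6: vr[A=1024/1991 C=2048/2501 D=1024/2501 E=1024/423 G=1024/1277] → run D
t=7: vr[A=1024/1991 C=2048/2501 D=2048/2501 E=1024/423 G=1024/1277] → run A
t=8: vr[C=2048/2501 D=2048/2501 E=1024/423 G=1024/1277] → run G
t=9: vr[C=2048/2501 D=2048/2501 E=1024/423 G=2048/1277] → run C
t=10: vr[D=2048/2501 E=1024/423 G=2048/1277] → run D
t=11: vr[D=3072/2501 E=1024/423 G=2048/1277] → run D
t=12: vr[D=4096/2501 E=1024/423 G=2048/1277] → run G
t=13: vr[D=4096/2501 E=1024/423 G=3072/1277] → run D
t=14: vr[D=5120/2501 E=1024/423 G=3072/1277] → run D
t=15: vr[D=6144/2501 E=1024/423 G=3072/1277] → run G
t=16: vr[D=6144/2501 E=1024/423 G=4096/1277] → run E
t=17: vr[D=6144/2501 E=2048/423 G=4096/1277] → run D
t=18: vr[E=2048/423 G=4096/1277] → run G
t=19: vr[E=2048/423 G=5120/1277] → run G
t=20: vr[E=2048/423 G=6144/1277] → run G
t=21: vr[E=2048/423] → run E
t=22: vr[E=1024/141] → run E
t=23: vr[E=4096/423] → run E
t=24: vr[E=5120/423] → run E
t=25: (idle)
t=26: (idle)
t=27: (idle)

vruntime(A, start of tick 7) = 1024/1991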